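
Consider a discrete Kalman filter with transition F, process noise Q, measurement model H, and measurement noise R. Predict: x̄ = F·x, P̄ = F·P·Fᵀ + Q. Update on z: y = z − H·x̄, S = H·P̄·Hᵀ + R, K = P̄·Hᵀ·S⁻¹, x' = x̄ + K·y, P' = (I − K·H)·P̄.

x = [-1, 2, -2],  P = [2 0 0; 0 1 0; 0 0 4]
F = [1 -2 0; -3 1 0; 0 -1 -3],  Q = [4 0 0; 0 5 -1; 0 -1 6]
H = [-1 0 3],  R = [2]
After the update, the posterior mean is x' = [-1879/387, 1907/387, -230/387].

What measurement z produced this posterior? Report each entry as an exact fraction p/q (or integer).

x̄ = F·x = [-5, 5, 4]
P̄ = F·P·Fᵀ + Q = [10 -8 2; -8 24 -2; 2 -2 43]
S = H·P̄·Hᵀ + R = [387]
K = P̄·Hᵀ·S⁻¹ = [-4/387; 2/387; 127/387]
x' − x̄ = [56/387, -28/387, -1778/387] = K·y
y = (KᵀK)⁻¹·Kᵀ·(x' − x̄) = [-14]
z = y + H·x̄ = [-14] + [17] = [3]

z = [3]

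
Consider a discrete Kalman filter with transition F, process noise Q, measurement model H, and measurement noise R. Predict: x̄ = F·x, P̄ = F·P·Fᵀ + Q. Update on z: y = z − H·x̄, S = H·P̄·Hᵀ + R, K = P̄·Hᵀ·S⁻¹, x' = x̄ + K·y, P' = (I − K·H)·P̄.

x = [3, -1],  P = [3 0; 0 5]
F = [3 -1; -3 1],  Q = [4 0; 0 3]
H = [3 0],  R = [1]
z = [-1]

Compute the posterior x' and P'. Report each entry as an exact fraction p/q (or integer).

x' = [-98/325, -274/325]
P' = [36/325 -32/325; -32/325 2159/325]

x̄ = F·x = [10, -10]
P̄ = F·P·Fᵀ + Q = [36 -32; -32 35]
y = z − H·x̄ = [-31]
S = H·P̄·Hᵀ + R = [325]
K = P̄·Hᵀ·S⁻¹ = [108/325; -96/325]
x' = x̄ + K·y = [-98/325, -274/325]
P' = (I − K·H)·P̄ = [36/325 -32/325; -32/325 2159/325]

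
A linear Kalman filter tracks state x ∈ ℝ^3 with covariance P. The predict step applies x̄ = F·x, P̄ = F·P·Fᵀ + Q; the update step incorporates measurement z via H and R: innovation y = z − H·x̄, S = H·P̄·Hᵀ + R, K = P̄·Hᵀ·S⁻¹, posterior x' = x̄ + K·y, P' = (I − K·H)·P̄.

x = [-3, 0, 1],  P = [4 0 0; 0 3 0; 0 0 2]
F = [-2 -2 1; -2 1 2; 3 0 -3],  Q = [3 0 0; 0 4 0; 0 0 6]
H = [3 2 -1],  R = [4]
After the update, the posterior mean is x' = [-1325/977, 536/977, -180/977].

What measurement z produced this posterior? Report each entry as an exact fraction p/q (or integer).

z = [-3]

x̄ = F·x = [7, 8, -12]
P̄ = F·P·Fᵀ + Q = [33 14 -30; 14 31 -36; -30 -36 60]
S = H·P̄·Hᵀ + R = [977]
K = P̄·Hᵀ·S⁻¹ = [157/977; 140/977; -222/977]
x' − x̄ = [-8164/977, -7280/977, 11544/977] = K·y
y = (KᵀK)⁻¹·Kᵀ·(x' − x̄) = [-52]
z = y + H·x̄ = [-52] + [49] = [-3]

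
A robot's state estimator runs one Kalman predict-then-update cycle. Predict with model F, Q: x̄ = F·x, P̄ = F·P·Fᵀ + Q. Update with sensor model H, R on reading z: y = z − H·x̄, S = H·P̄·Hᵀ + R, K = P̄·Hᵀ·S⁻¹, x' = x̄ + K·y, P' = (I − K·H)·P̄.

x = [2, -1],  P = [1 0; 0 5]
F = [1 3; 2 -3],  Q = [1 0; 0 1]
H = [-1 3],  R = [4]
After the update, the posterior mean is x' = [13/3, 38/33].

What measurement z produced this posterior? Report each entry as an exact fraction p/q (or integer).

x̄ = F·x = [-1, 7]
P̄ = F·P·Fᵀ + Q = [47 -43; -43 50]
S = H·P̄·Hᵀ + R = [759]
K = P̄·Hᵀ·S⁻¹ = [-16/69; 193/759]
x' − x̄ = [16/3, -193/33] = K·y
y = (KᵀK)⁻¹·Kᵀ·(x' − x̄) = [-23]
z = y + H·x̄ = [-23] + [22] = [-1]

z = [-1]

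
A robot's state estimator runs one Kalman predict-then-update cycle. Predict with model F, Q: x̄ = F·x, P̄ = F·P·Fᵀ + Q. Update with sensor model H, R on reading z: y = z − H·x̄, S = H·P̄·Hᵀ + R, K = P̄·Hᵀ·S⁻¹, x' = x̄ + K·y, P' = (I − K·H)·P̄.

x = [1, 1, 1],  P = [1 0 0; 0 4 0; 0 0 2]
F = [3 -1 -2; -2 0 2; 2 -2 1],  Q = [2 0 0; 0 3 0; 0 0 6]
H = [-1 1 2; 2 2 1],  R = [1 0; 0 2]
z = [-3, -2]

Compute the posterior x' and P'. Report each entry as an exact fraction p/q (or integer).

x' = [1952/5195, -4997/5195, -4233/5195]
P' = [15782/5195 -22277/5195 18072/5195; -22277/5195 35452/5195 -28102/5195; 18072/5195 -28102/5195 23512/5195]

x̄ = F·x = [0, 0, 1]
P̄ = F·P·Fᵀ + Q = [23 -14 10; -14 15 0; 10 0 28]
y = z − H·x̄ = [-5, -3]
S = H·P̄·Hᵀ + R = [139 70; 70 110]
K = P̄·Hᵀ·S⁻¹ = [-383/1039 2541/5195; 305/1039 -876/5195; 170/1039 1726/5195]
x' = x̄ + K·y = [1952/5195, -4997/5195, -4233/5195]
P' = (I − K·H)·P̄ = [15782/5195 -22277/5195 18072/5195; -22277/5195 35452/5195 -28102/5195; 18072/5195 -28102/5195 23512/5195]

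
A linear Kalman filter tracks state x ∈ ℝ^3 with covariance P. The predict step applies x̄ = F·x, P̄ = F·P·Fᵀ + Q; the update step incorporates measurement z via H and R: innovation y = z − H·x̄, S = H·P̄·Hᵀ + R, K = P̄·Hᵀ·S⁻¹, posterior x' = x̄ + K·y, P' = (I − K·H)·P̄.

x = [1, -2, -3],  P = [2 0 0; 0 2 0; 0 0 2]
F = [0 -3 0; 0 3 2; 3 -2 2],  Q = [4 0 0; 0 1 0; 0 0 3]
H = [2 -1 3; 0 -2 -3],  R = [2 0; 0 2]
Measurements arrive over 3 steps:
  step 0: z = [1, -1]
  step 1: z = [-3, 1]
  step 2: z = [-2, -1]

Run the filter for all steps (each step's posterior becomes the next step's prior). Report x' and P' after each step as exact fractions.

step 0: x' = [-374546/201261, -91736/67087, 235811/201261], P' = [634162/201261 126508/67087 -270460/201261; 126508/67087 104304/67087 -58646/67087; -270460/201261 -58646/67087 139930/201261]
step 1: x' = [639838008/3711388811, 2603920752/3711388811, -3083728155/3711388811], P' = [8448413548/3711388811 4387306264/3711388811 -3535675160/3711388811; 4387306264/3711388811 3716885448/3711388811 -2076155670/3711388811; -3535675160/3711388811 -2076155670/3711388811 1926595022/3711388811]
step 2: x' = [-66345041365600/47653238394827, 3379302796369/47653238394827, 904364927783/3665633722679], P' = [108599146051668/47653238394827 56622753324304/47653238394827 -3499401983056/3665633722679; 56622753324304/47653238394827 47898455822928/47653238394827 -2061423225366/3665633722679; -3499401983056/3665633722679 -2061423225366/3665633722679 1907401766062/3665633722679]

step 0: x̄ = F·x = [6, -12, 1]
step 0: P̄ = F·P·Fᵀ + Q = [22 -18 12; -18 27 -4; 12 -4 37]
step 0: y = z − H·x̄ = [-26, -22]
step 0: S = H·P̄·Hᵀ + R = [690 -267; -267 395]
step 0: K = P̄·Hᵀ·S⁻¹ = [38710/201261 8722/67087; -13613/67087 -16335/67087; 27404/201261 -11319/67087]
step 0: x' = x̄ + K·y = [-374546/201261, -91736/67087, 235811/201261]
step 0: P' = (I − K·H)·P̄ = [634162/201261 126508/67087 -270460/201261; 126508/67087 104304/67087 -58646/67087; -270460/201261 -58646/67087 139930/201261]
step 1: x̄ = F·x = [275208/67087, -354002/201261, -101600/201261]
step 1: P̄ = F·P·Fᵀ + Q = [1207084/67087 -586860/67087 -160872/67087; -586860/67087 1465933/201261 123328/201261; -160872/67087 123328/201261 1730305/201261]
step 1: y = z − H·x̄ = [-2304233/201261, -811543/201261]
step 1: S = H·P̄·Hᵀ + R = [32437168/201261 -3072847/201261; -3072847/201261 23318935/201261]
step 1: K = P̄·Hᵀ·S⁻¹ = [951247676/3711388811 916206476/3711388811; -585369965/3711388811 -602651943/3711388811; 392295208/3711388811 -813736863/3711388811]
step 1: x' = x̄ + K·y = [639838008/3711388811, 2603920752/3711388811, -3083728155/3711388811]
step 1: P' = (I − K·H)·P̄ = [8448413548/3711388811 4387306264/3711388811 -3535675160/3711388811; 4387306264/3711388811 3716885448/3711388811 -2076155670/3711388811; -3535675160/3711388811 -2076155670/3711388811 1926595022/3711388811]
step 2: x̄ = F·x = [-7811762256/3711388811, 1644305946/3711388811, -9455783790/3711388811]
step 2: P̄ = F·P·Fᵀ + Q = [48297524276/3711388811 -20995035012/3711388811 -4727509668/3711388811; -20995035012/3711388811 19955869891/3711388811 -475538524/3711388811; -4727509668/3711388811 -475538524/3711388811 31277278517/3711388811]
step 2: y = z − H·x̄ = [38212404206/3711388811, -2214625253/285491447]
step 2: S = H·P̄·Hᵀ + R = [532167506446/3711388811 -9831688711/285491447; -9831688711/285491447 27925792427/285491447]
step 2: K = P̄·Hᵀ·S⁻¹ = [926879286148/3665633722679 11615585345288/47653238394827; -578786729369/3665633722679 -7700702928291/47653238394827; 392412278720/3665633722679 -799679423727/3665633722679]
step 2: x' = x̄ + K·y = [-66345041365600/47653238394827, 3379302796369/47653238394827, 904364927783/3665633722679]
step 2: P' = (I − K·H)·P̄ = [108599146051668/47653238394827 56622753324304/47653238394827 -3499401983056/3665633722679; 56622753324304/47653238394827 47898455822928/47653238394827 -2061423225366/3665633722679; -3499401983056/3665633722679 -2061423225366/3665633722679 1907401766062/3665633722679]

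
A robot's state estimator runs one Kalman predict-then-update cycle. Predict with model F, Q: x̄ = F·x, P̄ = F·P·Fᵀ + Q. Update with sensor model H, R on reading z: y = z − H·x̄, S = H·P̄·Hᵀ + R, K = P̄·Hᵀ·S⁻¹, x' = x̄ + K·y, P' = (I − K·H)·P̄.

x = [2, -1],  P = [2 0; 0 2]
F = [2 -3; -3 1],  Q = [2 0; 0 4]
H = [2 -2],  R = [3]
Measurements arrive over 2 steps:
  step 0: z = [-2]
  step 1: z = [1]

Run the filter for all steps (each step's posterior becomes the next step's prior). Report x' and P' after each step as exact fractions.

step 0: x̄ = F·x = [7, -7]
step 0: P̄ = F·P·Fᵀ + Q = [28 -18; -18 24]
step 0: y = z − H·x̄ = [-30]
step 0: S = H·P̄·Hᵀ + R = [355]
step 0: K = P̄·Hᵀ·S⁻¹ = [92/355; -84/355]
step 0: x' = x̄ + K·y = [-55/71, 7/71]
step 0: P' = (I − K·H)·P̄ = [1476/355 1338/355; 1338/355 1464/355]
step 1: x̄ = F·x = [-131/71, 172/71]
step 1: P̄ = F·P·Fᵀ + Q = [3734/355 294/71; 294/71 1628/71]
step 1: y = z − H·x̄ = [677/71]
step 1: S = H·P̄·Hᵀ + R = [36801/355]
step 1: K = P̄·Hᵀ·S⁻¹ = [4528/36801; -460/1269]
step 1: x' = x̄ + K·y = [-24725/36801, -1312/1269]
step 1: P' = (I − K·H)·P̄ = [329330/36801 11122/1269; 11122/1269 11812/1269]

step 0: x' = [-55/71, 7/71], P' = [1476/355 1338/355; 1338/355 1464/355]
step 1: x' = [-24725/36801, -1312/1269], P' = [329330/36801 11122/1269; 11122/1269 11812/1269]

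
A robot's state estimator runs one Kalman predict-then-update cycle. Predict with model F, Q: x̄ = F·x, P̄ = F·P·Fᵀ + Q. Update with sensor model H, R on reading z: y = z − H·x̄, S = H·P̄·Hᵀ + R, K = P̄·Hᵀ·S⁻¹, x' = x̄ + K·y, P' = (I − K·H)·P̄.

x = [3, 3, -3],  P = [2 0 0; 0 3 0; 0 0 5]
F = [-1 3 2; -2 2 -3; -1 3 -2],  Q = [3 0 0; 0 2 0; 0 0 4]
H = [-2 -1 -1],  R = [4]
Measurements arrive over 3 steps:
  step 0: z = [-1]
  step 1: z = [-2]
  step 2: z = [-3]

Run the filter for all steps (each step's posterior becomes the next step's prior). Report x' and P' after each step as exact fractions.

step 0: x̄ = F·x = [0, 9, 12]
step 0: P̄ = F·P·Fᵀ + Q = [52 -8 9; -8 67 52; 9 52 53]
step 0: y = z − H·x̄ = [20]
step 0: S = H·P̄·Hᵀ + R = [440]
step 0: K = P̄·Hᵀ·S⁻¹ = [-21/88; -103/440; -123/440]
step 0: x' = x̄ + K·y = [-105/22, 95/22, 141/22]
step 0: P' = (I − K·H)·P̄ = [2371/88 -2867/88 -1791/88; -2867/88 18871/440 10211/440; -1791/88 10211/440 8191/440]
step 1: x̄ = F·x = [336/11, -23/22, 54/11]
step 1: P̄ = F·P·Fᵀ + Q = [23007/22 16037/44 11747/22; 16037/44 82191/440 52667/220; 11747/22 52667/220 35969/110]
step 1: y = z − H·x̄ = [1385/22]
step 1: S = H·P̄·Hᵀ + R = [772059/88]
step 1: K = P̄·Hᵀ·S⁻¹ = [-87706/257353; -101653/772059; -143818/772059]
step 1: x' = x̄ + K·y = [2339473/257353, -7206671/772059, -5263889/772059]
step 1: P' = (I − K·H)·P̄ = [6893802/257353 -7514067/257353 -5922713/257353; -7514067/257353 133973173/3860295 93481897/3860295; -5922713/257353 93481897/3860295 87075853/3860295]
step 2: x̄ = F·x = [-39166210/772059, -12658513/772059, -18110654/772059]
step 2: P̄ = F·P·Fᵀ + Q = [3822461458/3860295 202263446/772059 327425641/772059; 202263446/772059 90948203/772059 119529346/772059; 327425641/772059 119529346/772059 174406133/772059]
step 2: y = z − H·x̄ = [-111417764/772059]
step 2: S = H·P̄·Hᵀ + R = [28421133892/3860295]
step 2: K = P̄·Hᵀ·S⁻¹ = [-10293368351/28421133892; -3075022205/28421133892; -4743933805/28421133892]
step 2: x' = x̄ + K·y = [10917555279/7105283473, -5555661716/7105283473, 4479312757/7105283473]
step 2: P' = (I − K·H)·P̄ = [695609243713/28421133892 -753712823101/28421133892 -596332190921/28421133892; -753712823101/28421133892 898504832469/28421133892 621220902553/28421133892; -596332190921/28421133892 621220902553/28421133892 590419214509/28421133892]

step 0: x' = [-105/22, 95/22, 141/22], P' = [2371/88 -2867/88 -1791/88; -2867/88 18871/440 10211/440; -1791/88 10211/440 8191/440]
step 1: x' = [2339473/257353, -7206671/772059, -5263889/772059], P' = [6893802/257353 -7514067/257353 -5922713/257353; -7514067/257353 133973173/3860295 93481897/3860295; -5922713/257353 93481897/3860295 87075853/3860295]
step 2: x' = [10917555279/7105283473, -5555661716/7105283473, 4479312757/7105283473], P' = [695609243713/28421133892 -753712823101/28421133892 -596332190921/28421133892; -753712823101/28421133892 898504832469/28421133892 621220902553/28421133892; -596332190921/28421133892 621220902553/28421133892 590419214509/28421133892]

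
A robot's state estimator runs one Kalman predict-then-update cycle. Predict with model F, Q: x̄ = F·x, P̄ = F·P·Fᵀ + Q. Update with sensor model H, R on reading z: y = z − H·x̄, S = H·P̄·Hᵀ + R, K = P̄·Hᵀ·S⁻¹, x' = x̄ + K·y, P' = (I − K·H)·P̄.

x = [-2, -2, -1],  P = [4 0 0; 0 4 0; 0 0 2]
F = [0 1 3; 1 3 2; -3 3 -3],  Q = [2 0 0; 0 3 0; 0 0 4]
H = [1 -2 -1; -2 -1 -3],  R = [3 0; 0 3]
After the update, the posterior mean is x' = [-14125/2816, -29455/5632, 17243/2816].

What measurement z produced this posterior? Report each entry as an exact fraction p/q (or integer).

z = [-1, -3]

x̄ = F·x = [-5, -10, 3]
P̄ = F·P·Fᵀ + Q = [24 24 -6; 24 51 12; -6 12 94]
S = H·P̄·Hᵀ + R = [289 498; 498 1092]
K = P̄·Hᵀ·S⁻¹ = [603/5632 -1107/11264; -5175/11264 1935/22528; 419/5632 -3291/11264]
x' − x̄ = [-45/2816, 26865/5632, 8795/2816] = K·y
y = (KᵀK)⁻¹·Kᵀ·(x' − x̄) = [-13, -14]
z = y + H·x̄ = [-13, -14] + [12, 11] = [-1, -3]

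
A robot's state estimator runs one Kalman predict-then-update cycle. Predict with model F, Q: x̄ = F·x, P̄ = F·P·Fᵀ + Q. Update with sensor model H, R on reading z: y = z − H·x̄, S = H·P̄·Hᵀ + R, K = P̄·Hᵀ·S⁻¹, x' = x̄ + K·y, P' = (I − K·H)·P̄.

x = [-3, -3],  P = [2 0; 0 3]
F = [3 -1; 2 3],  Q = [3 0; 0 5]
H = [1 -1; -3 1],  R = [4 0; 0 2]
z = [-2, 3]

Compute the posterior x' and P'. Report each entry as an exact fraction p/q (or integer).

x̄ = F·x = [-6, -15]
P̄ = F·P·Fᵀ + Q = [24 3; 3 40]
y = z − H·x̄ = [-11, 0]
S = H·P̄·Hᵀ + R = [62 -100; -100 240]
K = P̄·Hᵀ·S⁻¹ = [-93/244 -1089/2440; -289/244 -889/2440]
x' = x̄ + K·y = [-441/244, -481/244]
P' = (I − K·H)·P̄ = [2949/2440 6669/2440; 6669/2440 18229/2440]

x' = [-441/244, -481/244]
P' = [2949/2440 6669/2440; 6669/2440 18229/2440]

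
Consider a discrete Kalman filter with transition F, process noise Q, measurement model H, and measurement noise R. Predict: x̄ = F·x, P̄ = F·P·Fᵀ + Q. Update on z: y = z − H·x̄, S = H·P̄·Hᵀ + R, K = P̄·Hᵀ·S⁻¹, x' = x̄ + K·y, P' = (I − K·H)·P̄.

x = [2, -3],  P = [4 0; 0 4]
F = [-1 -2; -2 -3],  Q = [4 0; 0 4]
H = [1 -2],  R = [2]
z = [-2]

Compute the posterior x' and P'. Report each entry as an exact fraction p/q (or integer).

x' = [164/61, 145/61]
P' = [664/61 352/61; 352/61 216/61]

x̄ = F·x = [4, 5]
P̄ = F·P·Fᵀ + Q = [24 32; 32 56]
y = z − H·x̄ = [4]
S = H·P̄·Hᵀ + R = [122]
K = P̄·Hᵀ·S⁻¹ = [-20/61; -40/61]
x' = x̄ + K·y = [164/61, 145/61]
P' = (I − K·H)·P̄ = [664/61 352/61; 352/61 216/61]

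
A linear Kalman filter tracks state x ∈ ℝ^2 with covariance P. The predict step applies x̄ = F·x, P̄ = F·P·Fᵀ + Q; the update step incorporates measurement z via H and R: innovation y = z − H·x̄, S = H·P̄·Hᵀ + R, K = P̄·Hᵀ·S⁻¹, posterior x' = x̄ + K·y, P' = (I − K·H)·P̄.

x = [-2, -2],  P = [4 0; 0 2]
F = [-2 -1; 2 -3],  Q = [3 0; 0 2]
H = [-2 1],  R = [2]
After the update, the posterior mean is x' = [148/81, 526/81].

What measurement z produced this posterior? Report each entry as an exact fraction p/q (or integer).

x̄ = F·x = [6, 2]
P̄ = F·P·Fᵀ + Q = [21 -10; -10 36]
S = H·P̄·Hᵀ + R = [162]
K = P̄·Hᵀ·S⁻¹ = [-26/81; 28/81]
x' − x̄ = [-338/81, 364/81] = K·y
y = (KᵀK)⁻¹·Kᵀ·(x' − x̄) = [13]
z = y + H·x̄ = [13] + [-10] = [3]

z = [3]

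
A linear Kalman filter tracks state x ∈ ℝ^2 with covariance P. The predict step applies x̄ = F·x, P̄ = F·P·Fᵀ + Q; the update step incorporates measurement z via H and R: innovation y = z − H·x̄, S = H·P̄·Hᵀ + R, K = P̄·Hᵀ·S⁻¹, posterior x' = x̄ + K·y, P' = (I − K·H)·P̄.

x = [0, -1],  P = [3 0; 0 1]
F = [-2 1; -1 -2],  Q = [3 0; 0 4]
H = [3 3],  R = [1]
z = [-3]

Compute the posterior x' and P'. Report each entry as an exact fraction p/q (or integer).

x' = [-169/79, 181/158]
P' = [364/79 -359/79; -359/79 1451/316]

x̄ = F·x = [-1, 2]
P̄ = F·P·Fᵀ + Q = [16 4; 4 11]
y = z − H·x̄ = [-6]
S = H·P̄·Hᵀ + R = [316]
K = P̄·Hᵀ·S⁻¹ = [15/79; 45/316]
x' = x̄ + K·y = [-169/79, 181/158]
P' = (I − K·H)·P̄ = [364/79 -359/79; -359/79 1451/316]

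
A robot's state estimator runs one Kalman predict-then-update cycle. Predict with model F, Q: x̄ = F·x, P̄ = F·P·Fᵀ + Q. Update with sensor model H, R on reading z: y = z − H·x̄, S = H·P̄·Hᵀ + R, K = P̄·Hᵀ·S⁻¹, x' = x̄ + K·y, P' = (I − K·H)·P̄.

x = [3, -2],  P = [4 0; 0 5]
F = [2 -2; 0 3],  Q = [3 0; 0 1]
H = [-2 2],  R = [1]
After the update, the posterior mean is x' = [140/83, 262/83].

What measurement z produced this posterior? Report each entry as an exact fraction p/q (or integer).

x̄ = F·x = [10, -6]
P̄ = F·P·Fᵀ + Q = [39 -30; -30 46]
S = H·P̄·Hᵀ + R = [581]
K = P̄·Hᵀ·S⁻¹ = [-138/581; 152/581]
x' − x̄ = [-690/83, 760/83] = K·y
y = (KᵀK)⁻¹·Kᵀ·(x' − x̄) = [35]
z = y + H·x̄ = [35] + [-32] = [3]

z = [3]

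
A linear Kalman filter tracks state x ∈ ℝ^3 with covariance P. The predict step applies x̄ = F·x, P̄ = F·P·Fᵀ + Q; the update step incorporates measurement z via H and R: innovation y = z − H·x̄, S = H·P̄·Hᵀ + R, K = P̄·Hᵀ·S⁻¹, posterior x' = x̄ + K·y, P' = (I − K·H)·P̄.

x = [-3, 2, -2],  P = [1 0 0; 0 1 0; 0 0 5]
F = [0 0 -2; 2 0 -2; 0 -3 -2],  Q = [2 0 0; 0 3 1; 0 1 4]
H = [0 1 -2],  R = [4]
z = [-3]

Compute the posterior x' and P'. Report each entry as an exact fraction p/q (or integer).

x' = [416/79, -83/79, 67/79]
P' = [1338/79 1280/79 680/79; 1280/79 1908/79 984/79; 680/79 984/79 582/79]

x̄ = F·x = [4, -2, -2]
P̄ = F·P·Fᵀ + Q = [22 20 20; 20 27 21; 20 21 33]
y = z − H·x̄ = [-5]
S = H·P̄·Hᵀ + R = [79]
K = P̄·Hᵀ·S⁻¹ = [-20/79; -15/79; -45/79]
x' = x̄ + K·y = [416/79, -83/79, 67/79]
P' = (I − K·H)·P̄ = [1338/79 1280/79 680/79; 1280/79 1908/79 984/79; 680/79 984/79 582/79]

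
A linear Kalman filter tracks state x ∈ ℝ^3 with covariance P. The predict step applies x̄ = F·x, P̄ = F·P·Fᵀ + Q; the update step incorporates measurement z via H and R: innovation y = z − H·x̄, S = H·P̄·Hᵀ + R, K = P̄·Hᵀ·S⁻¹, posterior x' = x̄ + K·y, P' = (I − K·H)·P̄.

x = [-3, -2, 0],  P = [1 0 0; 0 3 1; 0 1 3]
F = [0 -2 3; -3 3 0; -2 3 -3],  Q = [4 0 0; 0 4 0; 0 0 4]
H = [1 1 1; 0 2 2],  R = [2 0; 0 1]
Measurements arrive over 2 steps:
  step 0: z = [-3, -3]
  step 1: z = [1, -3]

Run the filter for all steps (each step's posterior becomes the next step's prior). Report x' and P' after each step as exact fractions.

step 0: x̄ = F·x = [4, 3, 0]
step 0: P̄ = F·P·Fᵀ + Q = [31 -9 -30; -9 40 24; -30 24 44]
step 0: y = z − H·x̄ = [-10, -9]
step 0: S = H·P̄·Hᵀ + R = [87 186; 186 529]
step 0: K = P̄·Hᵀ·S⁻¹ = [10276/11427 -1766/3809; 5287/11427 302/3809; -5194/11427 1588/3809]
step 0: x' = x̄ + K·y = [-9370/11427, -26743/11427, 9064/11427]
step 0: P' = (I − K·H)·P̄ = [23201/11427 10121/11427 -12770/11427; 10121/11427 50327/11427 -49874/11427; -12770/11427 -49874/11427 52256/11427]
step 1: x̄ = F·x = [6206/879, -17373/3809, -88681/11427]
step 1: P̄ = F·P·Fᵀ + Q = [101216/879 -14748/293 -107944/879; -14748/293 175094/3809 258090/3809; -107944/879 258090/3809 1684799/11427]
step 1: y = z − H·x̄ = [71549/11427, 247319/11427]
step 1: S = H·P̄·Hᵀ + R = [1140395/11427 3560354/11427; 3560354/11427 15045911/11427]
step 1: K = P̄·Hᵀ·S⁻¹ = [360371028/392243027 -188430608/392243027; 143977132/392243027 33688280/392243027; -142196955/392243027 161863036/392243027]
step 1: x' = x̄ + K·y = [947501538/392243027, -158409275/392243027, -431149874/392243027]
step 1: P' = (I − K·H)·P̄ = [814957360/392243027 271110124/392243027 -365325428/392243027; 271110124/392243027 1241332242/392243027 -1224488102/392243027; -365325428/392243027 -1224488102/392243027 1305419620/392243027]

step 0: x' = [-9370/11427, -26743/11427, 9064/11427], P' = [23201/11427 10121/11427 -12770/11427; 10121/11427 50327/11427 -49874/11427; -12770/11427 -49874/11427 52256/11427]
step 1: x' = [947501538/392243027, -158409275/392243027, -431149874/392243027], P' = [814957360/392243027 271110124/392243027 -365325428/392243027; 271110124/392243027 1241332242/392243027 -1224488102/392243027; -365325428/392243027 -1224488102/392243027 1305419620/392243027]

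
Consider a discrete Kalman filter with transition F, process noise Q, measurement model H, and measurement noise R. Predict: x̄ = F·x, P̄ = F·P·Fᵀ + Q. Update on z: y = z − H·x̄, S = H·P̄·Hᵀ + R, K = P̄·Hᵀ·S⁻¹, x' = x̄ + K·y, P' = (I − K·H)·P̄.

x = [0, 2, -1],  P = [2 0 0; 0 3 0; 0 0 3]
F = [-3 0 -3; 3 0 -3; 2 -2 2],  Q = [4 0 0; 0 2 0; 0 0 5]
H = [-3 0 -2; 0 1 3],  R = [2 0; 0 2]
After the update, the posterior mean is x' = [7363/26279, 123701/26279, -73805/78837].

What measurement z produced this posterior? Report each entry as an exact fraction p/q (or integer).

x̄ = F·x = [3, 3, -6]
P̄ = F·P·Fᵀ + Q = [49 9 -30; 9 47 -6; -30 -6 37]
S = H·P̄·Hᵀ + R = [231 33; 33 346]
K = P̄·Hᵀ·S⁻¹ = [-9143/26279 -480/2389; -2049/26279 218/2389; 2071/78837 719/2389]
x' − x̄ = [-71474/26279, 44864/26279, 399217/78837] = K·y
y = (KᵀK)⁻¹·Kᵀ·(x' − x̄) = [-2, 17]
z = y + H·x̄ = [-2, 17] + [3, -15] = [1, 2]

z = [1, 2]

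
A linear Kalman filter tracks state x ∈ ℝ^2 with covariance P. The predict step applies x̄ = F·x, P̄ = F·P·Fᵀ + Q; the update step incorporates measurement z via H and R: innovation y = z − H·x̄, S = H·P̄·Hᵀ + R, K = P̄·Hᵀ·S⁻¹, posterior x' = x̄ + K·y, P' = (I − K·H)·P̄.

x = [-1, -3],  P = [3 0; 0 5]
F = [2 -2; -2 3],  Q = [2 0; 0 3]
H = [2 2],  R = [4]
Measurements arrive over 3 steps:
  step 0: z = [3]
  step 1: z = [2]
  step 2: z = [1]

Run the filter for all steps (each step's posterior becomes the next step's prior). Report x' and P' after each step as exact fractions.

step 0: x' = [8/11, 4/11], P' = [310/11 -318/11; -318/11 336/11]
step 1: x' = [-263/201, 307/134], P' = [18932/201 -6525/67; -6525/67 13609/134]
step 2: x' = [-26233/43239, 97145/86478], P' = [4623326/43239 -4782476/43239; -4782476/43239 4984463/43239]

step 0: x̄ = F·x = [4, -7]
step 0: P̄ = F·P·Fᵀ + Q = [34 -42; -42 60]
step 0: y = z − H·x̄ = [9]
step 0: S = H·P̄·Hᵀ + R = [44]
step 0: K = P̄·Hᵀ·S⁻¹ = [-4/11; 9/11]
step 0: x' = x̄ + K·y = [8/11, 4/11]
step 0: P' = (I − K·H)·P̄ = [310/11 -318/11; -318/11 336/11]
step 1: x̄ = F·x = [8/11, -4/11]
step 1: P̄ = F·P·Fᵀ + Q = [5150/11 -6436/11; -6436/11 8113/11]
step 1: y = z − H·x̄ = [14/11]
step 1: S = H·P̄·Hᵀ + R = [1608/11]
step 1: K = P̄·Hᵀ·S⁻¹ = [-643/402; 559/268]
step 1: x' = x̄ + K·y = [-263/201, 307/134]
step 1: P' = (I − K·H)·P̄ = [18932/201 -6525/67; -6525/67 13609/134]
step 2: x̄ = F·x = [-1447/201, 3815/402]
step 2: P̄ = F·P·Fᵀ + Q = [314384/201 -393959/201; -393959/201 989905/402]
step 2: y = z − H·x̄ = [-240/67]
step 2: S = H·P̄·Hᵀ + R = [28826/67]
step 2: K = P̄·Hᵀ·S⁻¹ = [-26525/14413; 67329/28826]
step 2: x' = x̄ + K·y = [-26233/43239, 97145/86478]
step 2: P' = (I − K·H)·P̄ = [4623326/43239 -4782476/43239; -4782476/43239 4984463/43239]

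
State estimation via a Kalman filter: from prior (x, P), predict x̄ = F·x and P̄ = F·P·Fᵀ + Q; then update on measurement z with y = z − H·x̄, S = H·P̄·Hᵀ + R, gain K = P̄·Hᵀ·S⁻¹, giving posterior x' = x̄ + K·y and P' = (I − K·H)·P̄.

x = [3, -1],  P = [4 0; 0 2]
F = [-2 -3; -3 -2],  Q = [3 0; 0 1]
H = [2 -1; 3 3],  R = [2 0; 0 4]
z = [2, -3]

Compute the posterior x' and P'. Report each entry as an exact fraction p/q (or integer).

x̄ = F·x = [-3, -7]
P̄ = F·P·Fᵀ + Q = [37 36; 36 45]
y = z − H·x̄ = [1, 27]
S = H·P̄·Hᵀ + R = [51 195; 195 1390]
K = P̄·Hᵀ·S⁻¹ = [289/939 179/1565; -657/2191 2376/10955]
x' = x̄ + K·y = [1859/4695, -15818/10955]
P' = (I − K·H)·P̄ = [1202/4695 -162/1565; -162/1565 4302/10955]

x' = [1859/4695, -15818/10955]
P' = [1202/4695 -162/1565; -162/1565 4302/10955]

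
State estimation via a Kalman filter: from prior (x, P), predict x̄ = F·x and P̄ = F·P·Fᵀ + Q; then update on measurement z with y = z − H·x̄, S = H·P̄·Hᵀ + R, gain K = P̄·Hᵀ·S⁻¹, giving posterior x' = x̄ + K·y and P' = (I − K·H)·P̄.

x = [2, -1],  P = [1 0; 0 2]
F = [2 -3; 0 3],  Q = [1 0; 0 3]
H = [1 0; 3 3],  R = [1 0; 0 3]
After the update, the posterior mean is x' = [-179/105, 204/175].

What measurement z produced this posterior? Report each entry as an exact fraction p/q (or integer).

z = [-2, -2]

x̄ = F·x = [7, -3]
P̄ = F·P·Fᵀ + Q = [23 -18; -18 21]
S = H·P̄·Hᵀ + R = [24 15; 15 75]
K = P̄·Hᵀ·S⁻¹ = [20/21 1/105; -33/35 54/175]
x' − x̄ = [-914/105, 729/175] = K·y
y = (KᵀK)⁻¹·Kᵀ·(x' − x̄) = [-9, -14]
z = y + H·x̄ = [-9, -14] + [7, 12] = [-2, -2]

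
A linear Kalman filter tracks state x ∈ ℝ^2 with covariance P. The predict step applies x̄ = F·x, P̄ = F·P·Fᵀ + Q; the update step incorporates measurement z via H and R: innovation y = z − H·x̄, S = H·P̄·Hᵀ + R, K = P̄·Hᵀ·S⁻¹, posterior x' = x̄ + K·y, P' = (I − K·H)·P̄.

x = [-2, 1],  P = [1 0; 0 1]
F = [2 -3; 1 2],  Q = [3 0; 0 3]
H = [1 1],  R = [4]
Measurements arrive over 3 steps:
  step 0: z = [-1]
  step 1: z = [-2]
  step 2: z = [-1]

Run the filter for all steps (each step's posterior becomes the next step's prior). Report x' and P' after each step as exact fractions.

step 0: x' = [-17/5, 6/5], P' = [44/5 -32/5; -32/5 36/5]
step 1: x' = [-63/674, -1473/674], P' = [11961/674 -9005/674; -9005/674 8665/674]
step 2: x' = [137573/44271, -59962/14757], P' = [830680/44271 -210614/14757; -210614/14757 67488/4919]

step 0: x̄ = F·x = [-7, 0]
step 0: P̄ = F·P·Fᵀ + Q = [16 -4; -4 8]
step 0: y = z − H·x̄ = [6]
step 0: S = H·P̄·Hᵀ + R = [20]
step 0: K = P̄·Hᵀ·S⁻¹ = [3/5; 1/5]
step 0: x' = x̄ + K·y = [-17/5, 6/5]
step 0: P' = (I − K·H)·P̄ = [44/5 -32/5; -32/5 36/5]
step 1: x̄ = F·x = [-52/5, -1]
step 1: P̄ = F·P·Fᵀ + Q = [899/5 -32; -32 15]
step 1: y = z − H·x̄ = [47/5]
step 1: S = H·P̄·Hᵀ + R = [674/5]
step 1: K = P̄·Hᵀ·S⁻¹ = [739/674; -85/674]
step 1: x' = x̄ + K·y = [-63/674, -1473/674]
step 1: P' = (I − K·H)·P̄ = [11961/674 -9005/674; -9005/674 8665/674]
step 2: x̄ = F·x = [4293/674, -3009/674]
step 2: P̄ = F·P·Fᵀ + Q = [235911/674 -37073/674; -37073/674 12623/674]
step 2: y = z − H·x̄ = [-979/337]
step 2: S = H·P̄·Hᵀ + R = [88542/337]
step 2: K = P̄·Hᵀ·S⁻¹ = [99419/88542; -4075/29514]
step 2: x' = x̄ + K·y = [137573/44271, -59962/14757]
step 2: P' = (I − K·H)·P̄ = [830680/44271 -210614/14757; -210614/14757 67488/4919]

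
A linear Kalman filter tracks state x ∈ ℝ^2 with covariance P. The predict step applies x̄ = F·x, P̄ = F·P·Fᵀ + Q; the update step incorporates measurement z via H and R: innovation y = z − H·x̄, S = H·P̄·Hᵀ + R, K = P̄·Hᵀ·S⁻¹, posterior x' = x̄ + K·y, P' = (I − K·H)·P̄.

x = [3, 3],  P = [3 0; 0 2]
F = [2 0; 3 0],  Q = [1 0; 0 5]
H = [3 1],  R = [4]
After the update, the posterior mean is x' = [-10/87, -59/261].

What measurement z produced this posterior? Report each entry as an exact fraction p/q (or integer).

x̄ = F·x = [6, 9]
P̄ = F·P·Fᵀ + Q = [13 18; 18 32]
S = H·P̄·Hᵀ + R = [261]
K = P̄·Hᵀ·S⁻¹ = [19/87; 86/261]
x' − x̄ = [-532/87, -2408/261] = K·y
y = (KᵀK)⁻¹·Kᵀ·(x' − x̄) = [-28]
z = y + H·x̄ = [-28] + [27] = [-1]

z = [-1]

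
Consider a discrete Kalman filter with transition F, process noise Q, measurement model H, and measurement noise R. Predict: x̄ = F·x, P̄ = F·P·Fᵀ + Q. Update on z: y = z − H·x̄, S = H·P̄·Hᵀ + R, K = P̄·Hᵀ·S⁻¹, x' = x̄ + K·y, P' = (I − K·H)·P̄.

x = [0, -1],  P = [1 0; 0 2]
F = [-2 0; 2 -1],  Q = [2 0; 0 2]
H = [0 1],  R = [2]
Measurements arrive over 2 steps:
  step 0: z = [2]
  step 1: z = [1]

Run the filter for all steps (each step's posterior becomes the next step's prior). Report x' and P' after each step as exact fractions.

step 0: x̄ = F·x = [0, 1]
step 0: P̄ = F·P·Fᵀ + Q = [6 -4; -4 8]
step 0: y = z − H·x̄ = [1]
step 0: S = H·P̄·Hᵀ + R = [10]
step 0: K = P̄·Hᵀ·S⁻¹ = [-2/5; 4/5]
step 0: x' = x̄ + K·y = [-2/5, 9/5]
step 0: P' = (I − K·H)·P̄ = [22/5 -4/5; -4/5 8/5]
step 1: x̄ = F·x = [4/5, -13/5]
step 1: P̄ = F·P·Fᵀ + Q = [98/5 -96/5; -96/5 122/5]
step 1: y = z − H·x̄ = [18/5]
step 1: S = H·P̄·Hᵀ + R = [132/5]
step 1: K = P̄·Hᵀ·S⁻¹ = [-8/11; 61/66]
step 1: x' = x̄ + K·y = [-20/11, 8/11]
step 1: P' = (I − K·H)·P̄ = [62/11 -16/11; -16/11 61/33]

step 0: x' = [-2/5, 9/5], P' = [22/5 -4/5; -4/5 8/5]
step 1: x' = [-20/11, 8/11], P' = [62/11 -16/11; -16/11 61/33]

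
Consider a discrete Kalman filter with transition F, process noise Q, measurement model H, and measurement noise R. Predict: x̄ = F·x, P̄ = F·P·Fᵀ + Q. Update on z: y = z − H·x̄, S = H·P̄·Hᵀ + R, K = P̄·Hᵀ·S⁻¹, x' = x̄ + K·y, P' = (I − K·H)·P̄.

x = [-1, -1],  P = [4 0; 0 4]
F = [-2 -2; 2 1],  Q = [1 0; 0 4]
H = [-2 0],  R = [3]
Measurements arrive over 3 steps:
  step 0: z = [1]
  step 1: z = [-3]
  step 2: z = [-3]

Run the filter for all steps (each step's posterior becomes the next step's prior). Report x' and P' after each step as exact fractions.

step 0: x' = [-2/5, 1/5], P' = [11/15 -8/15; -8/15 104/15]
step 1: x' = [828/563, -637/563], P' = [411/563 -204/563; -204/563 8720/1689]
step 2: x' = [216192/151487, 6543/8911], P' = [109815/151487 -3300/8911; -3300/8911 46040/8911]

step 0: x̄ = F·x = [4, -3]
step 0: P̄ = F·P·Fᵀ + Q = [33 -24; -24 24]
step 0: y = z − H·x̄ = [9]
step 0: S = H·P̄·Hᵀ + R = [135]
step 0: K = P̄·Hᵀ·S⁻¹ = [-22/45; 16/45]
step 0: x' = x̄ + K·y = [-2/5, 1/5]
step 0: P' = (I − K·H)·P̄ = [11/15 -8/15; -8/15 104/15]
step 1: x̄ = F·x = [2/5, -3/5]
step 1: P̄ = F·P·Fᵀ + Q = [137/5 -68/5; -68/5 176/15]
step 1: y = z − H·x̄ = [-11/5]
step 1: S = H·P̄·Hᵀ + R = [563/5]
step 1: K = P̄·Hᵀ·S⁻¹ = [-274/563; 136/563]
step 1: x' = x̄ + K·y = [828/563, -637/563]
step 1: P' = (I − K·H)·P̄ = [411/563 -204/563; -204/563 8720/1689]
step 2: x̄ = F·x = [-382/563, 1019/563]
step 2: P̄ = F·P·Fᵀ + Q = [36605/1689 -18700/1689; -18700/1689 17960/1689]
step 2: y = z − H·x̄ = [-2453/563]
step 2: S = H·P̄·Hᵀ + R = [151487/1689]
step 2: K = P̄·Hᵀ·S⁻¹ = [-73210/151487; 2200/8911]
step 2: x' = x̄ + K·y = [216192/151487, 6543/8911]
step 2: P' = (I − K·H)·P̄ = [109815/151487 -3300/8911; -3300/8911 46040/8911]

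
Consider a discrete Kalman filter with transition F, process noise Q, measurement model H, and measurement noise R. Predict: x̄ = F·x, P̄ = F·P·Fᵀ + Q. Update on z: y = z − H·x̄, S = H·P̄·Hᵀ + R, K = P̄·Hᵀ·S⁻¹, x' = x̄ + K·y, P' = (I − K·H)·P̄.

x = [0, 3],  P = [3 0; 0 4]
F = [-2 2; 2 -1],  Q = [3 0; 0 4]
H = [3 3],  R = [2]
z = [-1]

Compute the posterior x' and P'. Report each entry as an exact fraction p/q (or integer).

x̄ = F·x = [6, -3]
P̄ = F·P·Fᵀ + Q = [31 -20; -20 20]
y = z − H·x̄ = [-10]
S = H·P̄·Hᵀ + R = [101]
K = P̄·Hᵀ·S⁻¹ = [33/101; 0]
x' = x̄ + K·y = [276/101, -3]
P' = (I − K·H)·P̄ = [2042/101 -20; -20 20]

x' = [276/101, -3]
P' = [2042/101 -20; -20 20]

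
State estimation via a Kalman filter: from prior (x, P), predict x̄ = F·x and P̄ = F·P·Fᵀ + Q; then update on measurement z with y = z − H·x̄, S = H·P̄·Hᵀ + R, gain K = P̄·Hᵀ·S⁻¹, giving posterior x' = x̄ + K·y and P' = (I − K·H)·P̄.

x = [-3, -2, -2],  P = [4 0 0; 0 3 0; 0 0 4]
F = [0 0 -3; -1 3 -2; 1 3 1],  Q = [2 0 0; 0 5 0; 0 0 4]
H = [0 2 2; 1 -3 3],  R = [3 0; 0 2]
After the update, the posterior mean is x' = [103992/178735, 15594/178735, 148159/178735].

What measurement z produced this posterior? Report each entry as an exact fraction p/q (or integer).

x̄ = F·x = [6, 1, -11]
P̄ = F·P·Fᵀ + Q = [38 24 -12; 24 52 15; -12 15 39]
S = H·P̄·Hᵀ + R = [487 -54; -54 373]
K = P̄·Hᵀ·S⁻¹ = [5172/178735 -32794/178735; 45284/178735 -35133/178735; 43524/178735 35052/178735]
x' − x̄ = [-968418/178735, -163141/178735, 2114244/178735] = K·y
y = (KᵀK)⁻¹·Kᵀ·(x' − x̄) = [22, 33]
z = y + H·x̄ = [22, 33] + [-20, -30] = [2, 3]

z = [2, 3]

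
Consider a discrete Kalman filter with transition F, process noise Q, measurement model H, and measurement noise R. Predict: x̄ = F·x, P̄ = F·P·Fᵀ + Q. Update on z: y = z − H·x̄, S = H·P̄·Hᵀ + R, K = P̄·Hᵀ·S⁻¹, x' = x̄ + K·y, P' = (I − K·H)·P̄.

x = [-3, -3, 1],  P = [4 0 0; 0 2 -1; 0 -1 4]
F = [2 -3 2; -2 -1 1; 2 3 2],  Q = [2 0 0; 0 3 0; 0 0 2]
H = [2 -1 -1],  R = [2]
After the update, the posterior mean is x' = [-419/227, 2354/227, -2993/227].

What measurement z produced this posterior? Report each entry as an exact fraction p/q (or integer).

z = [-1]

x̄ = F·x = [5, 10, -13]
P̄ = F·P·Fᵀ + Q = [64 3 14; 3 27 -15; 14 -15 40]
S = H·P̄·Hᵀ + R = [227]
K = P̄·Hᵀ·S⁻¹ = [111/227; -6/227; 3/227]
x' − x̄ = [-1554/227, 84/227, -42/227] = K·y
y = (KᵀK)⁻¹·Kᵀ·(x' − x̄) = [-14]
z = y + H·x̄ = [-14] + [13] = [-1]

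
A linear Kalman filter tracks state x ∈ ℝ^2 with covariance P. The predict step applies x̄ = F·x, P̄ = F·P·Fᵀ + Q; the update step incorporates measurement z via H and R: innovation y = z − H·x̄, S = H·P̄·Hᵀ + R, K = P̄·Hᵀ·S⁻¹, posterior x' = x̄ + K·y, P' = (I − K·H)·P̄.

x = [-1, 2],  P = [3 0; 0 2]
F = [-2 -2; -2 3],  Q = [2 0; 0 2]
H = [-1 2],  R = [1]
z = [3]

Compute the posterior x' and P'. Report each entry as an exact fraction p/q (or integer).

x̄ = F·x = [-2, 8]
P̄ = F·P·Fᵀ + Q = [22 0; 0 32]
y = z − H·x̄ = [-15]
S = H·P̄·Hᵀ + R = [151]
K = P̄·Hᵀ·S⁻¹ = [-22/151; 64/151]
x' = x̄ + K·y = [28/151, 248/151]
P' = (I − K·H)·P̄ = [2838/151 1408/151; 1408/151 736/151]

x' = [28/151, 248/151]
P' = [2838/151 1408/151; 1408/151 736/151]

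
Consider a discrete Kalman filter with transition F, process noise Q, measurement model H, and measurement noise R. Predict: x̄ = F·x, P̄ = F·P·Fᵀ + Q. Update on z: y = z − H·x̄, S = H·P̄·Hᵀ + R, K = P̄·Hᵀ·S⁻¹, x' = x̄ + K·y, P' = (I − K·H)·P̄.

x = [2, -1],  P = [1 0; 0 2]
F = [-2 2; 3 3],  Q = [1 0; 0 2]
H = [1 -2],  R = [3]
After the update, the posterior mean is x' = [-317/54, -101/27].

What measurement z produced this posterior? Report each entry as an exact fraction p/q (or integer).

z = [2]

x̄ = F·x = [-6, 3]
P̄ = F·P·Fᵀ + Q = [13 6; 6 29]
S = H·P̄·Hᵀ + R = [108]
K = P̄·Hᵀ·S⁻¹ = [1/108; -13/27]
x' − x̄ = [7/54, -182/27] = K·y
y = (KᵀK)⁻¹·Kᵀ·(x' − x̄) = [14]
z = y + H·x̄ = [14] + [-12] = [2]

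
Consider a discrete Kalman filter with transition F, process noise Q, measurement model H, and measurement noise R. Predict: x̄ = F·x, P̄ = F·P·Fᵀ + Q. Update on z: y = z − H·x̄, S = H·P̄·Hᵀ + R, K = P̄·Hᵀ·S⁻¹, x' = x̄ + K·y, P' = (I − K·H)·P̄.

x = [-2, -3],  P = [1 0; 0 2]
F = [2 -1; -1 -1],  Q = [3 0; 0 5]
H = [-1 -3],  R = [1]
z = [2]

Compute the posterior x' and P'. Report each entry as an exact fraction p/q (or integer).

x̄ = F·x = [-1, 5]
P̄ = F·P·Fᵀ + Q = [9 0; 0 8]
y = z − H·x̄ = [16]
S = H·P̄·Hᵀ + R = [82]
K = P̄·Hᵀ·S⁻¹ = [-9/82; -12/41]
x' = x̄ + K·y = [-113/41, 13/41]
P' = (I − K·H)·P̄ = [657/82 -108/41; -108/41 40/41]

x' = [-113/41, 13/41]
P' = [657/82 -108/41; -108/41 40/41]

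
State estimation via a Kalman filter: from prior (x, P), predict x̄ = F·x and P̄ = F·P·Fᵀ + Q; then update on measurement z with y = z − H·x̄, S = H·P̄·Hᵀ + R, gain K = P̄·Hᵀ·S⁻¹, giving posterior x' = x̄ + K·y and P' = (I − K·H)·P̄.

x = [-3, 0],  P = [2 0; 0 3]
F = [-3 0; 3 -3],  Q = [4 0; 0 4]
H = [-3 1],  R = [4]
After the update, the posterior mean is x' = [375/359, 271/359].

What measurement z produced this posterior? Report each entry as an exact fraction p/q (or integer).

x̄ = F·x = [9, -9]
P̄ = F·P·Fᵀ + Q = [22 -18; -18 49]
S = H·P̄·Hᵀ + R = [359]
K = P̄·Hᵀ·S⁻¹ = [-84/359; 103/359]
x' − x̄ = [-2856/359, 3502/359] = K·y
y = (KᵀK)⁻¹·Kᵀ·(x' − x̄) = [34]
z = y + H·x̄ = [34] + [-36] = [-2]

z = [-2]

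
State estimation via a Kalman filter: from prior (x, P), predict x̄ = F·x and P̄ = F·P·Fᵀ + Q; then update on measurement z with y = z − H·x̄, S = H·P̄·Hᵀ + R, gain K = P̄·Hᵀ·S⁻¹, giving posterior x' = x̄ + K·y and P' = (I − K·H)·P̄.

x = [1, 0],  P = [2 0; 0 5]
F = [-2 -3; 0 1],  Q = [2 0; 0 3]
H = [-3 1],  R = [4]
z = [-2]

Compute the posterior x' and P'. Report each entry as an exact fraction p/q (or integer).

x̄ = F·x = [-2, 0]
P̄ = F·P·Fᵀ + Q = [55 -15; -15 8]
y = z − H·x̄ = [-8]
S = H·P̄·Hᵀ + R = [597]
K = P̄·Hᵀ·S⁻¹ = [-60/199; 53/597]
x' = x̄ + K·y = [82/199, -424/597]
P' = (I − K·H)·P̄ = [145/199 195/199; 195/199 1967/597]

x' = [82/199, -424/597]
P' = [145/199 195/199; 195/199 1967/597]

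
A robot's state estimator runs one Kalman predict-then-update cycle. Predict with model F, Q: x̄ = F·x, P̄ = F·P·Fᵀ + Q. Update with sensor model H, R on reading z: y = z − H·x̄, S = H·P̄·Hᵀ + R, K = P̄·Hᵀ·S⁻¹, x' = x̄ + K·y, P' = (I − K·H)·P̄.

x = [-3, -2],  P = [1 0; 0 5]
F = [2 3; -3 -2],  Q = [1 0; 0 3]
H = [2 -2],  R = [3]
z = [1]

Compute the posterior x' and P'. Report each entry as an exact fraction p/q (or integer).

x' = [1344/619, 1111/619]
P' = [1366/619 1108/619; 1108/619 1312/619]

x̄ = F·x = [-12, 13]
P̄ = F·P·Fᵀ + Q = [50 -36; -36 32]
y = z − H·x̄ = [51]
S = H·P̄·Hᵀ + R = [619]
K = P̄·Hᵀ·S⁻¹ = [172/619; -136/619]
x' = x̄ + K·y = [1344/619, 1111/619]
P' = (I − K·H)·P̄ = [1366/619 1108/619; 1108/619 1312/619]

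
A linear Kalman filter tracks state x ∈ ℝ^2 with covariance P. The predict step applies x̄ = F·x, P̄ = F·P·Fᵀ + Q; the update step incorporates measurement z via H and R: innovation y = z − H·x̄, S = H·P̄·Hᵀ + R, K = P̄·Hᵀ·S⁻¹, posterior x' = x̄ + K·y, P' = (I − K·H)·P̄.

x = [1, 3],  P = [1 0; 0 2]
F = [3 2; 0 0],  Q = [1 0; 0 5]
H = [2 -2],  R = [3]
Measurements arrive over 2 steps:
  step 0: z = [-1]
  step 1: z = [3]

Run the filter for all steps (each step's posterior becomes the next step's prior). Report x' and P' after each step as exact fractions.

step 0: x̄ = F·x = [9, 0]
step 0: P̄ = F·P·Fᵀ + Q = [18 0; 0 5]
step 0: y = z − H·x̄ = [-19]
step 0: S = H·P̄·Hᵀ + R = [95]
step 0: K = P̄·Hᵀ·S⁻¹ = [36/95; -2/19]
step 0: x' = x̄ + K·y = [9/5, 2]
step 0: P' = (I − K·H)·P̄ = [414/95 72/19; 72/19 75/19]
step 1: x̄ = F·x = [47/5, 0]
step 1: P̄ = F·P·Fᵀ + Q = [9641/95 0; 0 5]
step 1: y = z − H·x̄ = [-79/5]
step 1: S = H·P̄·Hᵀ + R = [40749/95]
step 1: K = P̄·Hᵀ·S⁻¹ = [19282/40749; -950/40749]
step 1: x' = x̄ + K·y = [78385/40749, 15010/40749]
step 1: P' = (I − K·H)·P̄ = [221743/40749 192820/40749; 192820/40749 194245/40749]

step 0: x' = [9/5, 2], P' = [414/95 72/19; 72/19 75/19]
step 1: x' = [78385/40749, 15010/40749], P' = [221743/40749 192820/40749; 192820/40749 194245/40749]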